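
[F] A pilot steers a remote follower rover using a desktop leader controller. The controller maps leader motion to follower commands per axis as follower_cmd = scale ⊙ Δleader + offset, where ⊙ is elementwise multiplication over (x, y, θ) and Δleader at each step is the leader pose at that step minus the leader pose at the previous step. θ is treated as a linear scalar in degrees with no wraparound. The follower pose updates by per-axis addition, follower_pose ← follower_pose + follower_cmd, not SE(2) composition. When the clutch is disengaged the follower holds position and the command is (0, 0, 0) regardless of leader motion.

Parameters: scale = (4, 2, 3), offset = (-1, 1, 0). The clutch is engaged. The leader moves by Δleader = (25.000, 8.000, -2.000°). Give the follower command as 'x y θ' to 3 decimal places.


axis x: 4·25.000 + -1 = 99.000
axis y: 2·8.000 + 1 = 17.000
axis θ: 3·-2.000 + 0 = -6.000

99.000 17.000 -6.000


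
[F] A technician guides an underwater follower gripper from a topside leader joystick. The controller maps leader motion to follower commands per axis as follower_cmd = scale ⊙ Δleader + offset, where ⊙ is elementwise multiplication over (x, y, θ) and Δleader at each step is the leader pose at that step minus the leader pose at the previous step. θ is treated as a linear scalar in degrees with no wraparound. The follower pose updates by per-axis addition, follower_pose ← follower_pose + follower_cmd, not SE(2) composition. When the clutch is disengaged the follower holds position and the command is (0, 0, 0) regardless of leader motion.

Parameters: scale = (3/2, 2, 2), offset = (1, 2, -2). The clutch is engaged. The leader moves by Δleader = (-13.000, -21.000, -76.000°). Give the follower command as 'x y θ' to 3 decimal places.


axis x: 3/2·-13.000 + 1 = -18.500
axis y: 2·-21.000 + 2 = -40.000
axis θ: 2·-76.000 + -2 = -154.000

-18.500 -40.000 -154.000


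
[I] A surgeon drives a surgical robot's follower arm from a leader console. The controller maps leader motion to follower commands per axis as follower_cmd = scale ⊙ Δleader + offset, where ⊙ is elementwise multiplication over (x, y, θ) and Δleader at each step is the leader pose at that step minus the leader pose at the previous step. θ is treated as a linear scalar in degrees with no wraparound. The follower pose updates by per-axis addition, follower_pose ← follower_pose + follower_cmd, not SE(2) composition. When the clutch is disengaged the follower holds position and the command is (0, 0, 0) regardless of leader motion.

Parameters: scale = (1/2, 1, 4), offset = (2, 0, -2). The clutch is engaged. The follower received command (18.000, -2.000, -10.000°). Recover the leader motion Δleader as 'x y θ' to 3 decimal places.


axis x: (18.000 − 2) / (1/2) = 32.000
axis y: (-2.000 − 0) / (1) = -2.000
axis θ: (-10.000 − -2) / (4) = -2.000

32.000 -2.000 -2.000


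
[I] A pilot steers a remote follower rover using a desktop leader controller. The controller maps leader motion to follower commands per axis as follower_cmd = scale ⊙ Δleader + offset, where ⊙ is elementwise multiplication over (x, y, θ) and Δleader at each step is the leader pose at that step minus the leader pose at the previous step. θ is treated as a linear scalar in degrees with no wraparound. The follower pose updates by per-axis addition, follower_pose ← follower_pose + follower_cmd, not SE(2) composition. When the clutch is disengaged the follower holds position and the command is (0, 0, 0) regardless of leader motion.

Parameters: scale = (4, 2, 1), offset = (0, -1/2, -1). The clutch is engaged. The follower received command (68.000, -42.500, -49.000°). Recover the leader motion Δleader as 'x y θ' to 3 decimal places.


axis x: (68.000 − 0) / (4) = 17.000
axis y: (-42.500 − -1/2) / (2) = -21.000
axis θ: (-49.000 − -1) / (1) = -48.000

17.000 -21.000 -48.000


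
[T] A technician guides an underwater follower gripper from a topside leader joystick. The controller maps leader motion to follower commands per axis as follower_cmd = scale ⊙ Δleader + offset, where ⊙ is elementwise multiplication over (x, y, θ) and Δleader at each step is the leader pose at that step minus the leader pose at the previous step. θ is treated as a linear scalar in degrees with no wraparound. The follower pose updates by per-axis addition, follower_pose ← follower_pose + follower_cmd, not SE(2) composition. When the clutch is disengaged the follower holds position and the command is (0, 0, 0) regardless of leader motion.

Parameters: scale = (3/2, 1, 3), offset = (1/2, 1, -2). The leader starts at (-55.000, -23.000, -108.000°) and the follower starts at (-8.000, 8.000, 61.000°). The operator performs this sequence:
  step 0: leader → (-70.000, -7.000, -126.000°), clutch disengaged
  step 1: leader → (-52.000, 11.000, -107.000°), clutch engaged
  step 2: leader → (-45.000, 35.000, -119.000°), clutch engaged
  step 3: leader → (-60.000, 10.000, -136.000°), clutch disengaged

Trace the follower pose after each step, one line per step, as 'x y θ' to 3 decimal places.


step 0: Δleader=(-15.000, 16.000, -18.000°), disengaged; cmd=(0,0,0) → follower holds at (-8.000, 8.000, 61.000°)
step 1: Δleader=(18.000, 18.000, 19.000°), engaged; cmd=(27.500, 19.000, 55.000°) → follower=(19.500, 27.000, 116.000°)
step 2: Δleader=(7.000, 24.000, -12.000°), engaged; cmd=(11.000, 25.000, -38.000°) → follower=(30.500, 52.000, 78.000°)
step 3: Δleader=(-15.000, -25.000, -17.000°), disengaged; cmd=(0,0,0) → follower holds at (30.500, 52.000, 78.000°)

-8.000 8.000 61.000
19.500 27.000 116.000
30.500 52.000 78.000
30.500 52.000 78.000


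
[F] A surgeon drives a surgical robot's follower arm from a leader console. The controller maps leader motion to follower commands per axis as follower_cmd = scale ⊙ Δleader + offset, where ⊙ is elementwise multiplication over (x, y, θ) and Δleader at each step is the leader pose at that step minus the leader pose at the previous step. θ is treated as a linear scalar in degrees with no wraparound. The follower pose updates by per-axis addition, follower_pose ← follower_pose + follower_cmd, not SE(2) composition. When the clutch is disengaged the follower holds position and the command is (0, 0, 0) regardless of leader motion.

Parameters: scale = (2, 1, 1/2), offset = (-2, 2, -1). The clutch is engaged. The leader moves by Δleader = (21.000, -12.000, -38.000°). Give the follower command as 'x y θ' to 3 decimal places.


axis x: 2·21.000 + -2 = 40.000
axis y: 1·-12.000 + 2 = -10.000
axis θ: 1/2·-38.000 + -1 = -20.000

40.000 -10.000 -20.000


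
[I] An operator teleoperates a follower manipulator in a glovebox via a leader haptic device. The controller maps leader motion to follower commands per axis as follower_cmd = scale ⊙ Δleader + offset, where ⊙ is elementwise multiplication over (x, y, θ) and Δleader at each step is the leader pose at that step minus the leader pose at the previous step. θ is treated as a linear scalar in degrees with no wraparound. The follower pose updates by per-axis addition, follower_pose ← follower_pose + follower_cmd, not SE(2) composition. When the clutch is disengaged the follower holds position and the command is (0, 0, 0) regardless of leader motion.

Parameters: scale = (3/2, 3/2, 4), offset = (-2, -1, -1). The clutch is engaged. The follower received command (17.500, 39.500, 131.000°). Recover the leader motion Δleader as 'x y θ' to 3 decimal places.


13.000 27.000 33.000

axis x: (17.500 − -2) / (3/2) = 13.000
axis y: (39.500 − -1) / (3/2) = 27.000
axis θ: (131.000 − -1) / (4) = 33.000


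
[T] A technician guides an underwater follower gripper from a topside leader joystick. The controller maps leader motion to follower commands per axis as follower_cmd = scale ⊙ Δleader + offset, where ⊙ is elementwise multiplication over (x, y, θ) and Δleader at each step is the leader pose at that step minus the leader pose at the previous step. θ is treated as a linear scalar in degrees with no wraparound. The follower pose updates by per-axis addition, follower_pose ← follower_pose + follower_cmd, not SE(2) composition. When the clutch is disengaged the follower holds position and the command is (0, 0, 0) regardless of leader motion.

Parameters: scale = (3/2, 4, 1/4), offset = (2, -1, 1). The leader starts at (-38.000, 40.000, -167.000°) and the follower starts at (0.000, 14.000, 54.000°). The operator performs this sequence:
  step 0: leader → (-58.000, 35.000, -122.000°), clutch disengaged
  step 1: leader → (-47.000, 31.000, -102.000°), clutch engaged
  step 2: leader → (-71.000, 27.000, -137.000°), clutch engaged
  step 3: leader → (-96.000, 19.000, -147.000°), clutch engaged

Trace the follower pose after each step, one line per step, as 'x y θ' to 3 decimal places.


0.000 14.000 54.000
18.500 -3.000 60.000
-15.500 -20.000 52.250
-51.000 -53.000 50.750

step 0: Δleader=(-20.000, -5.000, 45.000°), disengaged; cmd=(0,0,0) → follower holds at (0.000, 14.000, 54.000°)
step 1: Δleader=(11.000, -4.000, 20.000°), engaged; cmd=(18.500, -17.000, 6.000°) → follower=(18.500, -3.000, 60.000°)
step 2: Δleader=(-24.000, -4.000, -35.000°), engaged; cmd=(-34.000, -17.000, -7.750°) → follower=(-15.500, -20.000, 52.250°)
step 3: Δleader=(-25.000, -8.000, -10.000°), engaged; cmd=(-35.500, -33.000, -1.500°) → follower=(-51.000, -53.000, 50.750°)


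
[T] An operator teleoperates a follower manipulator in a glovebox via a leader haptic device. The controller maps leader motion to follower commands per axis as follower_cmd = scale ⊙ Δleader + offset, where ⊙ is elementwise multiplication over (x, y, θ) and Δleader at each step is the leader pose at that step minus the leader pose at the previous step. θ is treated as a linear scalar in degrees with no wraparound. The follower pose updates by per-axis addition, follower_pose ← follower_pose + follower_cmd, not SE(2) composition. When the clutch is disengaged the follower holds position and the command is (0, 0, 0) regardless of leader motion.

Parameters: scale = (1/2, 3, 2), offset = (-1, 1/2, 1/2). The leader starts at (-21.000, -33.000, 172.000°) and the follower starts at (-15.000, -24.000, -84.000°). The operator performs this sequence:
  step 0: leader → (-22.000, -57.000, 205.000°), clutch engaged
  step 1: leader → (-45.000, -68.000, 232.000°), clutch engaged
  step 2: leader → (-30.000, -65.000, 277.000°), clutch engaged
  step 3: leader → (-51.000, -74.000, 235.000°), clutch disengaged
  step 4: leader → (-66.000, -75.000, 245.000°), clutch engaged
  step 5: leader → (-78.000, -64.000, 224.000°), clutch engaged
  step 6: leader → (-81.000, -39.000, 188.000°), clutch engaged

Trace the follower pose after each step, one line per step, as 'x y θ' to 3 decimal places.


step 0: Δleader=(-1.000, -24.000, 33.000°), engaged; cmd=(-1.500, -71.500, 66.500°) → follower=(-16.500, -95.500, -17.500°)
step 1: Δleader=(-23.000, -11.000, 27.000°), engaged; cmd=(-12.500, -32.500, 54.500°) → follower=(-29.000, -128.000, 37.000°)
step 2: Δleader=(15.000, 3.000, 45.000°), engaged; cmd=(6.500, 9.500, 90.500°) → follower=(-22.500, -118.500, 127.500°)
step 3: Δleader=(-21.000, -9.000, -42.000°), disengaged; cmd=(0,0,0) → follower holds at (-22.500, -118.500, 127.500°)
step 4: Δleader=(-15.000, -1.000, 10.000°), engaged; cmd=(-8.500, -2.500, 20.500°) → follower=(-31.000, -121.000, 148.000°)
step 5: Δleader=(-12.000, 11.000, -21.000°), engaged; cmd=(-7.000, 33.500, -41.500°) → follower=(-38.000, -87.500, 106.500°)
step 6: Δleader=(-3.000, 25.000, -36.000°), engaged; cmd=(-2.500, 75.500, -71.500°) → follower=(-40.500, -12.000, 35.000°)

-16.500 -95.500 -17.500
-29.000 -128.000 37.000
-22.500 -118.500 127.500
-22.500 -118.500 127.500
-31.000 -121.000 148.000
-38.000 -87.500 106.500
-40.500 -12.000 35.000


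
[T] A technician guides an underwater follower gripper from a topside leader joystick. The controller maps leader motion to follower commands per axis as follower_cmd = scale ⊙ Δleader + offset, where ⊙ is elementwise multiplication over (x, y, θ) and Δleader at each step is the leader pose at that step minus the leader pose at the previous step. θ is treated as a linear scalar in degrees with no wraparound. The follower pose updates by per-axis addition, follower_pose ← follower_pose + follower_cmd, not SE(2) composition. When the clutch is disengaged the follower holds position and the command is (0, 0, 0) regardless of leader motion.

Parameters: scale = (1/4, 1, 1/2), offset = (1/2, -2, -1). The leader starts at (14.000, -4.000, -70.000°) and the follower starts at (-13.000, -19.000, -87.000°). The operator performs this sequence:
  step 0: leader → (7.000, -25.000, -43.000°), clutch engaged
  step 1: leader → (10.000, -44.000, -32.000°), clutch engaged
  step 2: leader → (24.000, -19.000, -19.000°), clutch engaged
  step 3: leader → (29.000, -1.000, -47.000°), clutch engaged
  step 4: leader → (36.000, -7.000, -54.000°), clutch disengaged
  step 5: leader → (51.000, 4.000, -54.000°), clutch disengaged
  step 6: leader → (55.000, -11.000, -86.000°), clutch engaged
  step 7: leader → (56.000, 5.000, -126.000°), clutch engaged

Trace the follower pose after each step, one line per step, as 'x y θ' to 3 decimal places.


step 0: Δleader=(-7.000, -21.000, 27.000°), engaged; cmd=(-1.250, -23.000, 12.500°) → follower=(-14.250, -42.000, -74.500°)
step 1: Δleader=(3.000, -19.000, 11.000°), engaged; cmd=(1.250, -21.000, 4.500°) → follower=(-13.000, -63.000, -70.000°)
step 2: Δleader=(14.000, 25.000, 13.000°), engaged; cmd=(4.000, 23.000, 5.500°) → follower=(-9.000, -40.000, -64.500°)
step 3: Δleader=(5.000, 18.000, -28.000°), engaged; cmd=(1.750, 16.000, -15.000°) → follower=(-7.250, -24.000, -79.500°)
step 4: Δleader=(7.000, -6.000, -7.000°), disengaged; cmd=(0,0,0) → follower holds at (-7.250, -24.000, -79.500°)
step 5: Δleader=(15.000, 11.000, 0.000°), disengaged; cmd=(0,0,0) → follower holds at (-7.250, -24.000, -79.500°)
step 6: Δleader=(4.000, -15.000, -32.000°), engaged; cmd=(1.500, -17.000, -17.000°) → follower=(-5.750, -41.000, -96.500°)
step 7: Δleader=(1.000, 16.000, -40.000°), engaged; cmd=(0.750, 14.000, -21.000°) → follower=(-5.000, -27.000, -117.500°)

-14.250 -42.000 -74.500
-13.000 -63.000 -70.000
-9.000 -40.000 -64.500
-7.250 -24.000 -79.500
-7.250 -24.000 -79.500
-7.250 -24.000 -79.500
-5.750 -41.000 -96.500
-5.000 -27.000 -117.500


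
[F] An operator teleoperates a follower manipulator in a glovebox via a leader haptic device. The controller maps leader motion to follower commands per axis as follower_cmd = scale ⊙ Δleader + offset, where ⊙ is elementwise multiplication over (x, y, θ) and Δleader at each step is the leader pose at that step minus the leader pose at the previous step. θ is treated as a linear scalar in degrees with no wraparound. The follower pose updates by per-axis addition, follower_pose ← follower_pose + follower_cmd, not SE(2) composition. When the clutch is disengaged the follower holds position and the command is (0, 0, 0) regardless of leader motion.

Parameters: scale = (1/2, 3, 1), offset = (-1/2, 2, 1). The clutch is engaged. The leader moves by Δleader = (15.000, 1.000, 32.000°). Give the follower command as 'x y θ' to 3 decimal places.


axis x: 1/2·15.000 + -1/2 = 7.000
axis y: 3·1.000 + 2 = 5.000
axis θ: 1·32.000 + 1 = 33.000

7.000 5.000 33.000


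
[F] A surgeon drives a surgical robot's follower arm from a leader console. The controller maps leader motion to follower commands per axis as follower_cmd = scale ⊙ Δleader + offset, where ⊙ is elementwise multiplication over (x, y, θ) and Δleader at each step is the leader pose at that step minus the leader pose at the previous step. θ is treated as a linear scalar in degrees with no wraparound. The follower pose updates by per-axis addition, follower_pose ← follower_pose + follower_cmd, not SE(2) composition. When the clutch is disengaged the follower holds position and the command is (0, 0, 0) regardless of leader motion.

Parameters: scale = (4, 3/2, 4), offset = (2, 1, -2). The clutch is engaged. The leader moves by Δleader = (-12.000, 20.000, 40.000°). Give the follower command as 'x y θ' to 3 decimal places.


-46.000 31.000 158.000

axis x: 4·-12.000 + 2 = -46.000
axis y: 3/2·20.000 + 1 = 31.000
axis θ: 4·40.000 + -2 = 158.000


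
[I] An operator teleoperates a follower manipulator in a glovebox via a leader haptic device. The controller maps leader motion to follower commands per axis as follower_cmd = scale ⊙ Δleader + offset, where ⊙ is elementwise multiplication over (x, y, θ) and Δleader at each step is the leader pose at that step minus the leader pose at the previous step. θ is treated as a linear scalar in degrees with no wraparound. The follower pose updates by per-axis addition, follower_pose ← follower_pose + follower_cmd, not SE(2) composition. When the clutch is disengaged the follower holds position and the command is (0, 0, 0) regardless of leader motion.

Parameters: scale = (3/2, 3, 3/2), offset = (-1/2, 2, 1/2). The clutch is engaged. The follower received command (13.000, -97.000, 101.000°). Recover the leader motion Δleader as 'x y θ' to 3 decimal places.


axis x: (13.000 − -1/2) / (3/2) = 9.000
axis y: (-97.000 − 2) / (3) = -33.000
axis θ: (101.000 − 1/2) / (3/2) = 67.000

9.000 -33.000 67.000


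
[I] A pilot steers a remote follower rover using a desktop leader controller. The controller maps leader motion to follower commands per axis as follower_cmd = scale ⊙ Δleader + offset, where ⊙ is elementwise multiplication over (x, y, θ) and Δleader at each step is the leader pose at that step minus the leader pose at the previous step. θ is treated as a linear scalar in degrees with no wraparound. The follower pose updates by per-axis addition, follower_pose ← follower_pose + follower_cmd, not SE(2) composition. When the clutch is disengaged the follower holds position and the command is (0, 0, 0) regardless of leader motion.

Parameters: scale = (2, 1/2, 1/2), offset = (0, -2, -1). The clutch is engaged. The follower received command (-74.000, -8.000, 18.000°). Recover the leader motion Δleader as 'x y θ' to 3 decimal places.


axis x: (-74.000 − 0) / (2) = -37.000
axis y: (-8.000 − -2) / (1/2) = -12.000
axis θ: (18.000 − -1) / (1/2) = 38.000

-37.000 -12.000 38.000


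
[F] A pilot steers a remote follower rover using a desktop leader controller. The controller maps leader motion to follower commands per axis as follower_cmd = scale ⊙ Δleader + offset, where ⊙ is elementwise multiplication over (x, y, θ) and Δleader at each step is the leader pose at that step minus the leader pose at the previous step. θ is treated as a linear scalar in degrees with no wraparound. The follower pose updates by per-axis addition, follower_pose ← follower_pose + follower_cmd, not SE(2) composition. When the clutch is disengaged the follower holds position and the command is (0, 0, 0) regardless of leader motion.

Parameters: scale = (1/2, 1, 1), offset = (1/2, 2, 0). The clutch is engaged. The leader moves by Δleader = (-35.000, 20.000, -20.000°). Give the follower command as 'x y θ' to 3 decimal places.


axis x: 1/2·-35.000 + 1/2 = -17.000
axis y: 1·20.000 + 2 = 22.000
axis θ: 1·-20.000 + 0 = -20.000

-17.000 22.000 -20.000


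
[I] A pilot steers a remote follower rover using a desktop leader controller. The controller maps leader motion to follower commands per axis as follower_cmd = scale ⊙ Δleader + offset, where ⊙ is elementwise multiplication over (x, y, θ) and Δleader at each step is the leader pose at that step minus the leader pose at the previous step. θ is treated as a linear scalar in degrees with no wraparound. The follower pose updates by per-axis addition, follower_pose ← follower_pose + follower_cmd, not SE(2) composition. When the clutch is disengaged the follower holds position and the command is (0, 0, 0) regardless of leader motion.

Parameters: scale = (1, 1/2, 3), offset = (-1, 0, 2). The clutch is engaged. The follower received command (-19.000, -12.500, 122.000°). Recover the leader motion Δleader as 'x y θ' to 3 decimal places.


-18.000 -25.000 40.000

axis x: (-19.000 − -1) / (1) = -18.000
axis y: (-12.500 − 0) / (1/2) = -25.000
axis θ: (122.000 − 2) / (3) = 40.000


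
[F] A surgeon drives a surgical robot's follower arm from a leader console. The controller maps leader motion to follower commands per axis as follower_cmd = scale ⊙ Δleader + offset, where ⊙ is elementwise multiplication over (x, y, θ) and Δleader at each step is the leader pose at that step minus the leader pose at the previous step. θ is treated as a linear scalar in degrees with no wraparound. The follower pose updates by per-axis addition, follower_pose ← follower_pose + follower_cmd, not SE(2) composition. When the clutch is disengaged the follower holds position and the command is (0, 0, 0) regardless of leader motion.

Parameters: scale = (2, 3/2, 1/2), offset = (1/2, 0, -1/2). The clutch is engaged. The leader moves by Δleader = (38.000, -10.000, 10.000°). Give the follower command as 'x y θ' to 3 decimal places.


76.500 -15.000 4.500

axis x: 2·38.000 + 1/2 = 76.500
axis y: 3/2·-10.000 + 0 = -15.000
axis θ: 1/2·10.000 + -1/2 = 4.500


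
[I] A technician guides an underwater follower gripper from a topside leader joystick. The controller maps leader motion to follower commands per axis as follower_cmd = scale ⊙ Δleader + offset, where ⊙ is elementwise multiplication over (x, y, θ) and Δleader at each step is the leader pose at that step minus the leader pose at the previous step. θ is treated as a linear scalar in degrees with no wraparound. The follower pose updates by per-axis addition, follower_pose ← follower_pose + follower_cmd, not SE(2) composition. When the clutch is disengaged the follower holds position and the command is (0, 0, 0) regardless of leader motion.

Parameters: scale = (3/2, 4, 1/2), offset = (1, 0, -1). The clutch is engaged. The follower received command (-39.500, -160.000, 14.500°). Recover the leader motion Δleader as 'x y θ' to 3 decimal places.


axis x: (-39.500 − 1) / (3/2) = -27.000
axis y: (-160.000 − 0) / (4) = -40.000
axis θ: (14.500 − -1) / (1/2) = 31.000

-27.000 -40.000 31.000


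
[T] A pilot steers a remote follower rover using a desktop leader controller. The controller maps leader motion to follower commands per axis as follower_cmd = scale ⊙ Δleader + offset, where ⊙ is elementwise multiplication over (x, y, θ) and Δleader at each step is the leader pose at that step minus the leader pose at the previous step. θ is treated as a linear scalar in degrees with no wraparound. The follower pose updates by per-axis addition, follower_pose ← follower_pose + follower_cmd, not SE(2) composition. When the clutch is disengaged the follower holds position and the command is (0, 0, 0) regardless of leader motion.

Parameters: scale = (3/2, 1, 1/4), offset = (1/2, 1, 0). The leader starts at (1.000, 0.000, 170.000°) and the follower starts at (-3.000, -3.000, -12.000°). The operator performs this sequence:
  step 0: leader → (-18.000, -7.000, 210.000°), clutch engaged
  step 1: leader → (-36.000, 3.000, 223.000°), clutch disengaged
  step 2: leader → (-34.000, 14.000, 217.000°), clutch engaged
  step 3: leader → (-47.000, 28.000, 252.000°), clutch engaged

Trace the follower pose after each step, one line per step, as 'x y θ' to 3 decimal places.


-31.000 -9.000 -2.000
-31.000 -9.000 -2.000
-27.500 3.000 -3.500
-46.500 18.000 5.250

step 0: Δleader=(-19.000, -7.000, 40.000°), engaged; cmd=(-28.000, -6.000, 10.000°) → follower=(-31.000, -9.000, -2.000°)
step 1: Δleader=(-18.000, 10.000, 13.000°), disengaged; cmd=(0,0,0) → follower holds at (-31.000, -9.000, -2.000°)
step 2: Δleader=(2.000, 11.000, -6.000°), engaged; cmd=(3.500, 12.000, -1.500°) → follower=(-27.500, 3.000, -3.500°)
step 3: Δleader=(-13.000, 14.000, 35.000°), engaged; cmd=(-19.000, 15.000, 8.750°) → follower=(-46.500, 18.000, 5.250°)


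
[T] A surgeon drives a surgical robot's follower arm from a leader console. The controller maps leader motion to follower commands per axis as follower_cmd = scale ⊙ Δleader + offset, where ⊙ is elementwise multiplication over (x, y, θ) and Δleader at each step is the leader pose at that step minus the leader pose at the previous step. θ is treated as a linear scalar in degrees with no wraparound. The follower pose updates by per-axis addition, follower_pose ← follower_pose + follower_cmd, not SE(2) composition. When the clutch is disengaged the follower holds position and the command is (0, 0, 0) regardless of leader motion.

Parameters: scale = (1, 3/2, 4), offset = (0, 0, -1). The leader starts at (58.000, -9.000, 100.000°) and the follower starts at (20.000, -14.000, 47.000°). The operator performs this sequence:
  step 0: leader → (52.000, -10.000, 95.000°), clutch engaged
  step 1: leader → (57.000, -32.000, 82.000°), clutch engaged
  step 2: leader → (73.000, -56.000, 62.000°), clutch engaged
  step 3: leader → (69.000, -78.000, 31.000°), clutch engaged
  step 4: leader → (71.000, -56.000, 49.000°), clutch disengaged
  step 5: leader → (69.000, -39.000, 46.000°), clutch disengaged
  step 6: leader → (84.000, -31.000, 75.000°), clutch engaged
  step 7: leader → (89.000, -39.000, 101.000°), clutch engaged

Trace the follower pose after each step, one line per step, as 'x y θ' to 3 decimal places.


step 0: Δleader=(-6.000, -1.000, -5.000°), engaged; cmd=(-6.000, -1.500, -21.000°) → follower=(14.000, -15.500, 26.000°)
step 1: Δleader=(5.000, -22.000, -13.000°), engaged; cmd=(5.000, -33.000, -53.000°) → follower=(19.000, -48.500, -27.000°)
step 2: Δleader=(16.000, -24.000, -20.000°), engaged; cmd=(16.000, -36.000, -81.000°) → follower=(35.000, -84.500, -108.000°)
step 3: Δleader=(-4.000, -22.000, -31.000°), engaged; cmd=(-4.000, -33.000, -125.000°) → follower=(31.000, -117.500, -233.000°)
step 4: Δleader=(2.000, 22.000, 18.000°), disengaged; cmd=(0,0,0) → follower holds at (31.000, -117.500, -233.000°)
step 5: Δleader=(-2.000, 17.000, -3.000°), disengaged; cmd=(0,0,0) → follower holds at (31.000, -117.500, -233.000°)
step 6: Δleader=(15.000, 8.000, 29.000°), engaged; cmd=(15.000, 12.000, 115.000°) → follower=(46.000, -105.500, -118.000°)
step 7: Δleader=(5.000, -8.000, 26.000°), engaged; cmd=(5.000, -12.000, 103.000°) → follower=(51.000, -117.500, -15.000°)

14.000 -15.500 26.000
19.000 -48.500 -27.000
35.000 -84.500 -108.000
31.000 -117.500 -233.000
31.000 -117.500 -233.000
31.000 -117.500 -233.000
46.000 -105.500 -118.000
51.000 -117.500 -15.000


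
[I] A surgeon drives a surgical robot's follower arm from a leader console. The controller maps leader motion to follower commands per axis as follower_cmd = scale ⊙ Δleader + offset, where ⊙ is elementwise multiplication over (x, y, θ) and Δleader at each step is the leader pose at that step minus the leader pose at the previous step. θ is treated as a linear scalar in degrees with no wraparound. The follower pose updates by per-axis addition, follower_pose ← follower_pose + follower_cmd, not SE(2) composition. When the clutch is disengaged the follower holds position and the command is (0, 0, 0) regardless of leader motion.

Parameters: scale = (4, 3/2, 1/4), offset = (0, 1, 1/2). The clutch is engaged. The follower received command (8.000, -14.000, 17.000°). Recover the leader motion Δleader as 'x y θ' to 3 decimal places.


2.000 -10.000 66.000

axis x: (8.000 − 0) / (4) = 2.000
axis y: (-14.000 − 1) / (3/2) = -10.000
axis θ: (17.000 − 1/2) / (1/4) = 66.000


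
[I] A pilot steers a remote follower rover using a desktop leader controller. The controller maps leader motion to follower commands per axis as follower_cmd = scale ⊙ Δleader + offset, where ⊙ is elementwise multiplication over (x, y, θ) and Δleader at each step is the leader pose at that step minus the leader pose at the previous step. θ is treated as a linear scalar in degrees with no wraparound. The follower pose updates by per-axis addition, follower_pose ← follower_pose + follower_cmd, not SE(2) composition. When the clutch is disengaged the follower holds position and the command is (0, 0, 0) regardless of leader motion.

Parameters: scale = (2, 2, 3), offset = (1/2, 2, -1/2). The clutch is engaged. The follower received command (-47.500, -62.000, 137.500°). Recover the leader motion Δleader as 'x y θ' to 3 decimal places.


-24.000 -32.000 46.000

axis x: (-47.500 − 1/2) / (2) = -24.000
axis y: (-62.000 − 2) / (2) = -32.000
axis θ: (137.500 − -1/2) / (3) = 46.000


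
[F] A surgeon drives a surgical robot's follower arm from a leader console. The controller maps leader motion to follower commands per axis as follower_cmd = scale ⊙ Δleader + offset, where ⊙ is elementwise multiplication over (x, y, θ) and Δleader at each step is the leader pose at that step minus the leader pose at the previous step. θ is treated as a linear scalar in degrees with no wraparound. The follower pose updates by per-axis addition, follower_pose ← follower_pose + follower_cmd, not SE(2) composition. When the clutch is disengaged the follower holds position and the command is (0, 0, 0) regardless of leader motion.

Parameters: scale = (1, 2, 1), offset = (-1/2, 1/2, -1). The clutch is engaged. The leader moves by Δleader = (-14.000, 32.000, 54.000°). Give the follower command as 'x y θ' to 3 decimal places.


-14.500 64.500 53.000

axis x: 1·-14.000 + -1/2 = -14.500
axis y: 2·32.000 + 1/2 = 64.500
axis θ: 1·54.000 + -1 = 53.000


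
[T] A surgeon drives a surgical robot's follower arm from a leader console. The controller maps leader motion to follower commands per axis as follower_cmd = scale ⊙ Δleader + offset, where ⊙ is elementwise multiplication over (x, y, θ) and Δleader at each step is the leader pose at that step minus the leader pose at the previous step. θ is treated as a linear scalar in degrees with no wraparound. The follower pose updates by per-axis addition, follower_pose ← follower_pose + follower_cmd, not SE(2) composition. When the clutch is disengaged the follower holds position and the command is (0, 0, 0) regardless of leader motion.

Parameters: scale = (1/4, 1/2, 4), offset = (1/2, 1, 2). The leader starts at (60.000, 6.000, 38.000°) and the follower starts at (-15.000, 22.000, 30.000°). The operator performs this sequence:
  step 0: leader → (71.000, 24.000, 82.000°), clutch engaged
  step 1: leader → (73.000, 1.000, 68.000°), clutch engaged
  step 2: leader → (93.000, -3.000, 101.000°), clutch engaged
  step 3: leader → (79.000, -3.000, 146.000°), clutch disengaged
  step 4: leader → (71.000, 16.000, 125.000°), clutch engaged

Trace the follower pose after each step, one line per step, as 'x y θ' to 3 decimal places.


-11.750 32.000 208.000
-10.750 21.500 154.000
-5.250 20.500 288.000
-5.250 20.500 288.000
-6.750 31.000 206.000

step 0: Δleader=(11.000, 18.000, 44.000°), engaged; cmd=(3.250, 10.000, 178.000°) → follower=(-11.750, 32.000, 208.000°)
step 1: Δleader=(2.000, -23.000, -14.000°), engaged; cmd=(1.000, -10.500, -54.000°) → follower=(-10.750, 21.500, 154.000°)
step 2: Δleader=(20.000, -4.000, 33.000°), engaged; cmd=(5.500, -1.000, 134.000°) → follower=(-5.250, 20.500, 288.000°)
step 3: Δleader=(-14.000, 0.000, 45.000°), disengaged; cmd=(0,0,0) → follower holds at (-5.250, 20.500, 288.000°)
step 4: Δleader=(-8.000, 19.000, -21.000°), engaged; cmd=(-1.500, 10.500, -82.000°) → follower=(-6.750, 31.000, 206.000°)


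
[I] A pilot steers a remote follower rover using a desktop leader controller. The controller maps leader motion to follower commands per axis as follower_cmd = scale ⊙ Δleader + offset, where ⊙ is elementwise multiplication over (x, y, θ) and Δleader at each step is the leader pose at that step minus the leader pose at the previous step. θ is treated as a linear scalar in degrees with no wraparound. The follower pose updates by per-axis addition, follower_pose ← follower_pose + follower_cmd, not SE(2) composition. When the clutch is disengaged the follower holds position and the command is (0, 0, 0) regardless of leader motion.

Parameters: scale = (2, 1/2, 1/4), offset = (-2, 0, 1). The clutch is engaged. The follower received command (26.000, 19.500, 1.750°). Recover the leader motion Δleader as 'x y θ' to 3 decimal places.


14.000 39.000 3.000

axis x: (26.000 − -2) / (2) = 14.000
axis y: (19.500 − 0) / (1/2) = 39.000
axis θ: (1.750 − 1) / (1/4) = 3.000


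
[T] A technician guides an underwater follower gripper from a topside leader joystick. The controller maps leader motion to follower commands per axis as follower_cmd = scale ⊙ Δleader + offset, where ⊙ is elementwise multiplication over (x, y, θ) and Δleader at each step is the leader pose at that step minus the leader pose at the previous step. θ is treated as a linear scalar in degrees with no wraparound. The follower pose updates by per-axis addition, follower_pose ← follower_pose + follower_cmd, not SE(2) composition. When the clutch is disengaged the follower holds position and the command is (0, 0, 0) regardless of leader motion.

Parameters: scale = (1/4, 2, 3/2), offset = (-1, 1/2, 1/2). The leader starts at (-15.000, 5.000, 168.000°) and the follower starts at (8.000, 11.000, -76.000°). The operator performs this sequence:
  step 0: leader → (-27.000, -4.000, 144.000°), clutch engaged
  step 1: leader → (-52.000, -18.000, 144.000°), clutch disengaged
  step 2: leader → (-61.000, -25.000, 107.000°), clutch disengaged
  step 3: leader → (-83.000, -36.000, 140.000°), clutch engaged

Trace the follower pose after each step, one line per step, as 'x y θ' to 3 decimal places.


step 0: Δleader=(-12.000, -9.000, -24.000°), engaged; cmd=(-4.000, -17.500, -35.500°) → follower=(4.000, -6.500, -111.500°)
step 1: Δleader=(-25.000, -14.000, 0.000°), disengaged; cmd=(0,0,0) → follower holds at (4.000, -6.500, -111.500°)
step 2: Δleader=(-9.000, -7.000, -37.000°), disengaged; cmd=(0,0,0) → follower holds at (4.000, -6.500, -111.500°)
step 3: Δleader=(-22.000, -11.000, 33.000°), engaged; cmd=(-6.500, -21.500, 50.000°) → follower=(-2.500, -28.000, -61.500°)

4.000 -6.500 -111.500
4.000 -6.500 -111.500
4.000 -6.500 -111.500
-2.500 -28.000 -61.500


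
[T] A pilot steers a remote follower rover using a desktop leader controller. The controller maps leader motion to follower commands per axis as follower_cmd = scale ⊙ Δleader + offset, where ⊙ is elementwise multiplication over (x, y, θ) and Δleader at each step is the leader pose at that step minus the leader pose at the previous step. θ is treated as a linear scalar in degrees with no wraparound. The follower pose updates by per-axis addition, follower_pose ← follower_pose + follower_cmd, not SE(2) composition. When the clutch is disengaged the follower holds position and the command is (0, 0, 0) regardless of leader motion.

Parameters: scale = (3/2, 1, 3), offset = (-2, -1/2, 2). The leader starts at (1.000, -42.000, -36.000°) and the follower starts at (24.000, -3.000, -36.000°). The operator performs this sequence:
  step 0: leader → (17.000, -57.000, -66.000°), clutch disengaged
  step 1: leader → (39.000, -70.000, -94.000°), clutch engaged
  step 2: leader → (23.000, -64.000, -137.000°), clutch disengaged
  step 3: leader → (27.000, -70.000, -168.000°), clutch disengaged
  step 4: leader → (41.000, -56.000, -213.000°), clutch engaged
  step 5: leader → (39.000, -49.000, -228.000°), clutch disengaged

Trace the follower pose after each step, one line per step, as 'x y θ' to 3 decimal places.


24.000 -3.000 -36.000
55.000 -16.500 -118.000
55.000 -16.500 -118.000
55.000 -16.500 -118.000
74.000 -3.000 -251.000
74.000 -3.000 -251.000

step 0: Δleader=(16.000, -15.000, -30.000°), disengaged; cmd=(0,0,0) → follower holds at (24.000, -3.000, -36.000°)
step 1: Δleader=(22.000, -13.000, -28.000°), engaged; cmd=(31.000, -13.500, -82.000°) → follower=(55.000, -16.500, -118.000°)
step 2: Δleader=(-16.000, 6.000, -43.000°), disengaged; cmd=(0,0,0) → follower holds at (55.000, -16.500, -118.000°)
step 3: Δleader=(4.000, -6.000, -31.000°), disengaged; cmd=(0,0,0) → follower holds at (55.000, -16.500, -118.000°)
step 4: Δleader=(14.000, 14.000, -45.000°), engaged; cmd=(19.000, 13.500, -133.000°) → follower=(74.000, -3.000, -251.000°)
step 5: Δleader=(-2.000, 7.000, -15.000°), disengaged; cmd=(0,0,0) → follower holds at (74.000, -3.000, -251.000°)


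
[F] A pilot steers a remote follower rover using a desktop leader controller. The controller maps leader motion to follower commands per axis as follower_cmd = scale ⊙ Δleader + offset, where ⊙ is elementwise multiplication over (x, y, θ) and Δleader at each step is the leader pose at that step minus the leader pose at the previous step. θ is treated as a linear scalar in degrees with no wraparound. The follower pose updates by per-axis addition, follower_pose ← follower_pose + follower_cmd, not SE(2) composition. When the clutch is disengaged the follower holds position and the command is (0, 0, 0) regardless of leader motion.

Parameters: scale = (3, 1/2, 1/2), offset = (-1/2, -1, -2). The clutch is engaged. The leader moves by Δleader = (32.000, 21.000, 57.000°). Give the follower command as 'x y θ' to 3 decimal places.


95.500 9.500 26.500

axis x: 3·32.000 + -1/2 = 95.500
axis y: 1/2·21.000 + -1 = 9.500
axis θ: 1/2·57.000 + -2 = 26.500


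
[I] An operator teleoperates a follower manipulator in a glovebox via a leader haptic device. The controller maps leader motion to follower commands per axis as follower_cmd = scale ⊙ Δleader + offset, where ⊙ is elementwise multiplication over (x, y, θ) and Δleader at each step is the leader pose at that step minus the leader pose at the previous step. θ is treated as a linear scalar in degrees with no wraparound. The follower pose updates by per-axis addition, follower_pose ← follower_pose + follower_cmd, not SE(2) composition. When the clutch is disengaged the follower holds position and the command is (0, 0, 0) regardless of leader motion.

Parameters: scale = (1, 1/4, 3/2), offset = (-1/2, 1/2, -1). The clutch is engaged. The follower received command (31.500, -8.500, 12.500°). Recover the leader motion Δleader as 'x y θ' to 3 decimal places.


axis x: (31.500 − -1/2) / (1) = 32.000
axis y: (-8.500 − 1/2) / (1/4) = -36.000
axis θ: (12.500 − -1) / (3/2) = 9.000

32.000 -36.000 9.000


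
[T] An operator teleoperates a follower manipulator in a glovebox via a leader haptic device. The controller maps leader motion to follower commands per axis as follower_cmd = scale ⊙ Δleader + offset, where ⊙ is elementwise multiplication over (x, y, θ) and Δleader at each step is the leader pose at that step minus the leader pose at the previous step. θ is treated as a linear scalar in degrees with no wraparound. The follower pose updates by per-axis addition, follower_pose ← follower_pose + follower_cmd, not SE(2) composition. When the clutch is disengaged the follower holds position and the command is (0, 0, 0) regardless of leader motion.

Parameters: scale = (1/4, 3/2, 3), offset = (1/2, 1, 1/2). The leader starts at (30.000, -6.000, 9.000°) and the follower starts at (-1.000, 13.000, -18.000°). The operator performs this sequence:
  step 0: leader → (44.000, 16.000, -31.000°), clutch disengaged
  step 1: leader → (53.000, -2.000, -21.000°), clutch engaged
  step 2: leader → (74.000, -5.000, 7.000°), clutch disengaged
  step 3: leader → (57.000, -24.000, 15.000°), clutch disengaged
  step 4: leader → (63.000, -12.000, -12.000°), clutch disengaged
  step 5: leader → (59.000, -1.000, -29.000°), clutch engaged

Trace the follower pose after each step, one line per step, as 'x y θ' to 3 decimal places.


step 0: Δleader=(14.000, 22.000, -40.000°), disengaged; cmd=(0,0,0) → follower holds at (-1.000, 13.000, -18.000°)
step 1: Δleader=(9.000, -18.000, 10.000°), engaged; cmd=(2.750, -26.000, 30.500°) → follower=(1.750, -13.000, 12.500°)
step 2: Δleader=(21.000, -3.000, 28.000°), disengaged; cmd=(0,0,0) → follower holds at (1.750, -13.000, 12.500°)
step 3: Δleader=(-17.000, -19.000, 8.000°), disengaged; cmd=(0,0,0) → follower holds at (1.750, -13.000, 12.500°)
step 4: Δleader=(6.000, 12.000, -27.000°), disengaged; cmd=(0,0,0) → follower holds at (1.750, -13.000, 12.500°)
step 5: Δleader=(-4.000, 11.000, -17.000°), engaged; cmd=(-0.500, 17.500, -50.500°) → follower=(1.250, 4.500, -38.000°)

-1.000 13.000 -18.000
1.750 -13.000 12.500
1.750 -13.000 12.500
1.750 -13.000 12.500
1.750 -13.000 12.500
1.250 4.500 -38.000
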